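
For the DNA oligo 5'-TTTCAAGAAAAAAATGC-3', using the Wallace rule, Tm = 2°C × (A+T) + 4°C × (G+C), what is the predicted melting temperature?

42°C

Counting bases: A=9, G=2, T=4, C=2
So N_AT = 13 and N_GC = 4.
Tm = 4·4 + 2·13 = 16 + 26 = 42°C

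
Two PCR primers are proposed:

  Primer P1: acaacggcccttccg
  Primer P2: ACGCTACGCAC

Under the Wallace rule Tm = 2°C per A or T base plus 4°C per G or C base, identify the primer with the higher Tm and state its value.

Primer P1: A+T=5, G+C=10 → Tm = 2(5)+4(10) = 50°C
Primer P2: A+T=4, G+C=7 → Tm = 2(4)+4(7) = 36°C
50°C vs 36°C → primer P1 is higher.

Primer P1, 50°C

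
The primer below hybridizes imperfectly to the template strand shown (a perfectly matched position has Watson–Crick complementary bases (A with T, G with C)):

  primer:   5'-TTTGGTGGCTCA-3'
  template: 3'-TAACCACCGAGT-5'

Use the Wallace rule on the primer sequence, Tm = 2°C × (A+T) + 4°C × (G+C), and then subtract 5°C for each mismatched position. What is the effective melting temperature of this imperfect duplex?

31°C

Primer base counts: A=1, T=5, G=4, C=2 → A+T=6, G+C=6
Perfect-match Tm = 2(6) + 4(6) = 12 + 24 = 36°C
Mismatches (positions where the bases are not complementary): 1 (at position 1)
Effective Tm = 36 − 1×5 = 36 − 5 = 31°C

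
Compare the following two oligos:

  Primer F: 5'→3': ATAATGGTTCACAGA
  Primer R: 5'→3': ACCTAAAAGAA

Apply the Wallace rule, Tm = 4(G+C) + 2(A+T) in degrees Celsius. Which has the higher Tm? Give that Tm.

Primer F: A+T=10, G+C=5 → Tm = 2(10)+4(5) = 40°C
Primer R: A+T=8, G+C=3 → Tm = 2(8)+4(3) = 28°C
40°C vs 28°C → primer F is higher.

Primer F, 40°C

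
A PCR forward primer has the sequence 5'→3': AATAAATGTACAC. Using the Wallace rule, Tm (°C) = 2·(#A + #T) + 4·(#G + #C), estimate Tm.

32°C

Scanning the sequence gives C=2, A=7, G=1, T=3.
AT pairs contribute 10, GC pairs contribute 3.
Tm = 4·3 + 2·10 = 12 + 20 = 32°C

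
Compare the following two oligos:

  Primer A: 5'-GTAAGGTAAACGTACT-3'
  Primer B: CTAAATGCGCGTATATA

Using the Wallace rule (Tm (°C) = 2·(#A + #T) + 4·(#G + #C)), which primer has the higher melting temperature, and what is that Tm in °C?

Primer B, 46°C

Primer A: A+T=10, G+C=6 → Tm = 2(10)+4(6) = 44°C
Primer B: A+T=11, G+C=6 → Tm = 2(11)+4(6) = 46°C
44°C vs 46°C → primer B is higher.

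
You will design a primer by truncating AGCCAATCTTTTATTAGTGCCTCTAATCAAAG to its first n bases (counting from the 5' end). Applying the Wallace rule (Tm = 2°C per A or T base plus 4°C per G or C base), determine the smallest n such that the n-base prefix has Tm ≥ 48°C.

n = 19

First 18 bases: AGCCAATCTTTTATTAGT → Tm = 46°C (< 48°C)
First 19 bases: AGCCAATCTTTTATTAGTG → Tm = 50°C (≥ 48°C)
Since every base adds ≥2°C, Tm only increases with n, so the threshold is first crossed at n = 19.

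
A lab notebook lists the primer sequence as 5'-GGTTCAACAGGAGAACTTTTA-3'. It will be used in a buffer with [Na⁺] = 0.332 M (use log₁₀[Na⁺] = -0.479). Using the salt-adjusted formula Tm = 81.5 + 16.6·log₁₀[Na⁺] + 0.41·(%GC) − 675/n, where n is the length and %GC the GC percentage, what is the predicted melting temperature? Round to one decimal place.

57.0°C

Length n = 21. Scanning the sequence gives C=3, G=5, A=7, T=6.
G+C = 8, so %GC = 8/21 × 100 = 38.095%
Salt term: 16.6 × (-0.479) = -7.951
GC term: 0.41 × 38.095 = 15.619; length term: −675/21 = −32.143
Tm = 81.5 + (-7.951) + 15.619 − 32.143 = 57.025 → 57.0°C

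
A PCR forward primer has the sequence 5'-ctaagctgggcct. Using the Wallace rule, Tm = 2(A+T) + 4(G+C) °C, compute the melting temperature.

42°C

Scanning the sequence gives T=3, C=4, A=2, G=4.
So N_AT = 5 and N_GC = 8.
Tm = 2×5 + 4×8 = 42°C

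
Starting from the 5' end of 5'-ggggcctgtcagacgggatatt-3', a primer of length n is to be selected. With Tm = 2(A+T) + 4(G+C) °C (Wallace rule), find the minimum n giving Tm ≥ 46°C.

First 13 bases: GGGGCCTGTCAGA → Tm = 44°C (< 46°C)
First 14 bases: GGGGCCTGTCAGAC → Tm = 48°C (≥ 46°C)
Each additional base adds 2°C (A/T) or 4°C (G/C), so Tm is non-decreasing in n; n = 14 is the first length to reach 46°C.

n = 14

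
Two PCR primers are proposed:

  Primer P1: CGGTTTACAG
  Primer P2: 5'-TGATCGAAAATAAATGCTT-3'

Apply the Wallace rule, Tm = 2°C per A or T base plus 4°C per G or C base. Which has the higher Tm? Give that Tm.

Primer P2, 48°C

Primer P1: A+T=5, G+C=5 → Tm = 2(5)+4(5) = 30°C
Primer P2: A+T=14, G+C=5 → Tm = 2(14)+4(5) = 48°C
30°C vs 48°C → primer P2 is higher.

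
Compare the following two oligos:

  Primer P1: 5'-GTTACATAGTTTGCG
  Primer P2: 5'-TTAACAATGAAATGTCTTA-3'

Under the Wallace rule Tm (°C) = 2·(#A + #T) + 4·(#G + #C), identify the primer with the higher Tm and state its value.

Primer P2, 46°C

Primer P1: A+T=9, G+C=6 → Tm = 2(9)+4(6) = 42°C
Primer P2: A+T=15, G+C=4 → Tm = 2(15)+4(4) = 46°C
42°C vs 46°C → primer P2 is higher.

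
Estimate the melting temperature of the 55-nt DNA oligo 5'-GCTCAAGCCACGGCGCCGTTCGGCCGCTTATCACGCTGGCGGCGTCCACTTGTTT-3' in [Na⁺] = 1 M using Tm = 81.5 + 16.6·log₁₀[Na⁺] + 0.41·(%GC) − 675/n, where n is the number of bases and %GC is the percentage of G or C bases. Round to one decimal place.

96.1°C

Length n = 55. Base counts: C=20, G=16, T=13, A=6
G+C = 36, so %GC = 36/55 × 100 = 65.455%
Salt term: 16.6 × (0) = 0
GC term: 0.41 × 65.455 = 26.837; length term: −675/55 = −12.273
Tm = 81.5 + (0) + 26.837 − 12.273 = 96.064 → 96.1°C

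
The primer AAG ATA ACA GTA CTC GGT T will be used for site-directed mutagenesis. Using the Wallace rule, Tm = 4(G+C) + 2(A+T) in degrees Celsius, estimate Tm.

Counting bases: G=4, C=3, A=7, T=5
A+T = 12, G+C = 7
Tm = 2×12 + 4×7 = 52°C

52°C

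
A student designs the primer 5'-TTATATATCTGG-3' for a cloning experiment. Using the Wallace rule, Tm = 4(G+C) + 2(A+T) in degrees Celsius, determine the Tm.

Scanning the sequence gives G=2, A=3, C=1, T=6.
AT pairs contribute 9, GC pairs contribute 3.
Tm = 2×9 + 4×3 = 30°C

30°C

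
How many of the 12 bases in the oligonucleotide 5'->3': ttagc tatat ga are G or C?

Base counts: G=2, C=1, T=5, A=4
G+C = 2 + 1 = 3

3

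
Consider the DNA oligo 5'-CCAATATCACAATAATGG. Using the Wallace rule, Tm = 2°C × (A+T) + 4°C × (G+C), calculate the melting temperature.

48°C

Counting bases: A=8, T=4, G=2, C=4
So N_AT = 12 and N_GC = 6.
Tm = 4·6 + 2·12 = 24 + 24 = 48°C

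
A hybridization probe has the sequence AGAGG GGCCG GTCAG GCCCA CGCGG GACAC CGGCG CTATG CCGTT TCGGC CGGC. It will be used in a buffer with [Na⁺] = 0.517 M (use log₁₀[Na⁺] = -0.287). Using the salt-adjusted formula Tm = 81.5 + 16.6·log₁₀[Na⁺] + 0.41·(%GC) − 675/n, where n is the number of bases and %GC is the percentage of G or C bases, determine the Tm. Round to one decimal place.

Length n = 54. T=6, C=19, G=22, A=7
G+C = 41, so %GC = 41/54 × 100 = 75.926%
Salt term: 16.6 × (-0.287) = -4.764
GC term: 0.41 × 75.926 = 31.13; length term: −675/54 = −12.5
Tm = 81.5 + (-4.764) + 31.13 − 12.5 = 95.366 → 95.4°C

95.4°C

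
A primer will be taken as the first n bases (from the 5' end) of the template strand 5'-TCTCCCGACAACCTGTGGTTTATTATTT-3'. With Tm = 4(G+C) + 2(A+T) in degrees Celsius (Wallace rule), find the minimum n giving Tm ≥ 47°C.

First 14 bases: TCTCCCGACAACCT → Tm = 44°C (< 47°C)
First 15 bases: TCTCCCGACAACCTG → Tm = 48°C (≥ 47°C)
Since every base adds ≥2°C, Tm only increases with n, so the threshold is first crossed at n = 15.

n = 15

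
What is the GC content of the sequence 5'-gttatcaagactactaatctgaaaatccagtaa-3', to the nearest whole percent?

30%

Base counts: T=9, G=4, C=6, A=14
G+C = 4 + 6 = 10 out of 33 bases
%GC = 10/33 × 100 = 30.3% ≈ 30%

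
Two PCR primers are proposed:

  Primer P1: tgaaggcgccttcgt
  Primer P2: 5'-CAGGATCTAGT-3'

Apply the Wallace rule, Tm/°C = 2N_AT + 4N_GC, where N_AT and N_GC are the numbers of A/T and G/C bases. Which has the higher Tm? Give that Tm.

Primer P1, 48°C

Primer P1: A+T=6, G+C=9 → Tm = 2(6)+4(9) = 48°C
Primer P2: A+T=6, G+C=5 → Tm = 2(6)+4(5) = 32°C
48°C vs 32°C → primer P1 is higher.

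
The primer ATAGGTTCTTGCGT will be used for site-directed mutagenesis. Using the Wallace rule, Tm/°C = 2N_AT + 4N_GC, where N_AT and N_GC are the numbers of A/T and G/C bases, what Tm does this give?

Base counts: A=2, T=6, C=2, G=4
So N_AT = 8 and N_GC = 6.
Tm = 2(8) + 4(6) = 16 + 24 = 40°C

40°C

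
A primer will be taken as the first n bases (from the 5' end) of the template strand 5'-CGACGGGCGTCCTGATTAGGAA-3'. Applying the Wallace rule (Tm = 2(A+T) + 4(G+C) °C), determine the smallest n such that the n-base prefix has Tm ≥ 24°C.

First 6 bases: CGACGG → Tm = 22°C (< 24°C)
First 7 bases: CGACGGG → Tm = 26°C (≥ 24°C)
Since every base adds ≥2°C, Tm only increases with n, so the threshold is first crossed at n = 7.

n = 7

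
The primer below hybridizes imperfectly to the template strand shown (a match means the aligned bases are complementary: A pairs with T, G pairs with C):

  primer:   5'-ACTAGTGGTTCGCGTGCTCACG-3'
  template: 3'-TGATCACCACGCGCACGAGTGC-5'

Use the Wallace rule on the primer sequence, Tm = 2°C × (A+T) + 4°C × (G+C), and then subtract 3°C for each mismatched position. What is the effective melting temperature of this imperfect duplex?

67°C

Primer base counts: A=3, T=6, G=7, C=6 → A+T=9, G+C=13
Perfect-match Tm = 2(9) + 4(13) = 18 + 52 = 70°C
Mismatches (positions where the bases are not complementary): 1 (at position 10)
Effective Tm = 70 − 1×3 = 70 − 3 = 67°C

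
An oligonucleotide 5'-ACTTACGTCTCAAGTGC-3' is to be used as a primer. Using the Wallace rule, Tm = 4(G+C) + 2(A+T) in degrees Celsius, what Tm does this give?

50°C

T=5, A=4, C=5, G=3
AT pairs contribute 9, GC pairs contribute 8.
Tm = 2×9 + 4×8 = 50°C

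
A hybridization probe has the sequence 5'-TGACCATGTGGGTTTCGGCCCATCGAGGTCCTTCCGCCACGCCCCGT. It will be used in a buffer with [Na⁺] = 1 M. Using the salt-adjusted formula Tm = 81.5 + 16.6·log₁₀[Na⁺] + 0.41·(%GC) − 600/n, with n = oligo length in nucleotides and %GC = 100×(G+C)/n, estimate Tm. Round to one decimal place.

Length n = 47. A=5, T=11, G=13, C=18
G+C = 31, so %GC = 31/47 × 100 = 65.957%
Salt term: 16.6 × (0) = 0
GC term: 0.41 × 65.957 = 27.042; length term: −600/47 = −12.766
Tm = 81.5 + (0) + 27.042 − 12.766 = 95.776 → 95.8°C

95.8°C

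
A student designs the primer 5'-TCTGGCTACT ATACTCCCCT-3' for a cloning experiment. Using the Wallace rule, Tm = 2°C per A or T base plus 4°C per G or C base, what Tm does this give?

60°C

Counting bases: T=7, C=8, G=2, A=3
A+T = 10, G+C = 10
Tm = 2×10 + 4×10 = 60°C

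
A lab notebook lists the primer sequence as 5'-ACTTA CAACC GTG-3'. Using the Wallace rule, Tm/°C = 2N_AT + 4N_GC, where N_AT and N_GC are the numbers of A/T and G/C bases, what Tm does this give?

38°C

C=4, A=4, G=2, T=3
AT pairs contribute 7, GC pairs contribute 6.
Tm = 4·6 + 2·7 = 24 + 14 = 38°C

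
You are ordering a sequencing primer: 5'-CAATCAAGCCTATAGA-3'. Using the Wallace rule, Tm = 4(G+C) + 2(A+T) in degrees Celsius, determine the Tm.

44°C

Counting bases: G=2, A=7, T=3, C=4
So N_AT = 10 and N_GC = 6.
Tm = 2×10 + 4×6 = 44°C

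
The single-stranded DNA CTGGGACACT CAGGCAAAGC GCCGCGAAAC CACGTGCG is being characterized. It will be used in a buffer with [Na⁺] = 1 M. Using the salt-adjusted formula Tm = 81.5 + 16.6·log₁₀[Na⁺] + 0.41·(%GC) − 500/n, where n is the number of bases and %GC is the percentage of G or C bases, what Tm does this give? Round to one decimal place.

Length n = 38. G=12, T=3, A=10, C=13
G+C = 25, so %GC = 25/38 × 100 = 65.789%
Salt term: 16.6 × (0) = 0
GC term: 0.41 × 65.789 = 26.973; length term: −500/38 = −13.158
Tm = 81.5 + (0) + 26.973 − 13.158 = 95.315 → 95.3°C

95.3°C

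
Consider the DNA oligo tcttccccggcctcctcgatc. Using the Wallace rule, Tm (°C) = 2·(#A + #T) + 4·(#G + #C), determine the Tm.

Counting bases: A=1, C=11, G=3, T=6
A+T = 7, G+C = 14
Tm = 2(7) + 4(14) = 14 + 56 = 70°C

70°C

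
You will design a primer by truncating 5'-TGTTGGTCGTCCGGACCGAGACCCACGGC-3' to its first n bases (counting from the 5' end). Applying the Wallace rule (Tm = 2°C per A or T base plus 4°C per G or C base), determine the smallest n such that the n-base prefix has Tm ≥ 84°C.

First 25 bases: TGTTGGTCGTCCGGACCGAGACCCA → Tm = 82°C (< 84°C)
First 26 bases: TGTTGGTCGTCCGGACCGAGACCCAC → Tm = 86°C (≥ 84°C)
Each additional base adds 2°C (A/T) or 4°C (G/C), so Tm is non-decreasing in n; n = 26 is the first length to reach 84°C.

n = 26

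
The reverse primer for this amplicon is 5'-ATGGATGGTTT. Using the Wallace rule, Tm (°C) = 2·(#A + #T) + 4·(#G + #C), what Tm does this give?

30°C

Counting bases: C=0, A=2, G=4, T=5
A+T = 7, G+C = 4
Tm = 2×7 + 4×4 = 30°C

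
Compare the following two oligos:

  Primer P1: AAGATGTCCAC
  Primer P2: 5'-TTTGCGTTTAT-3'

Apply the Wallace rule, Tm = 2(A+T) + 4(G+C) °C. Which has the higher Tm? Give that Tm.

Primer P1: A+T=6, G+C=5 → Tm = 2(6)+4(5) = 32°C
Primer P2: A+T=8, G+C=3 → Tm = 2(8)+4(3) = 28°C
32°C vs 28°C → primer P1 is higher.

Primer P1, 32°C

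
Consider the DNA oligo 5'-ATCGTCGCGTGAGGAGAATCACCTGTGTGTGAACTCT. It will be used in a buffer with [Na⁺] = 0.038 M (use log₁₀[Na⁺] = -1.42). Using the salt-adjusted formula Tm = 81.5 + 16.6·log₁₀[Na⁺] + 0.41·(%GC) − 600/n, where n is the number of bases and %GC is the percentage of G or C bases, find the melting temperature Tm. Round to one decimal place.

62.8°C

Length n = 37. Scanning the sequence gives C=8, T=10, G=11, A=8.
G+C = 19, so %GC = 19/37 × 100 = 51.351%
Salt term: 16.6 × (-1.42) = -23.572
GC term: 0.41 × 51.351 = 21.054; length term: −600/37 = −16.216
Tm = 81.5 + (-23.572) + 21.054 − 16.216 = 62.766 → 62.8°C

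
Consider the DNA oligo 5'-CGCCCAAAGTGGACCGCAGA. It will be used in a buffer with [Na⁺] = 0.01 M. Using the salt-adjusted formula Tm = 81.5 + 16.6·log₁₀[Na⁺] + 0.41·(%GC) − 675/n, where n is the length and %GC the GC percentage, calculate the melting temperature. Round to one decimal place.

41.2°C

Length n = 20. Counting bases: C=7, G=6, A=6, T=1
G+C = 13, so %GC = 13/20 × 100 = 65%
Salt term: 16.6 × (-2) = -33.2
GC term: 0.41 × 65 = 26.65; length term: −675/20 = −33.75
Tm = 81.5 + (-33.2) + 26.65 − 33.75 = 41.2 → 41.2°C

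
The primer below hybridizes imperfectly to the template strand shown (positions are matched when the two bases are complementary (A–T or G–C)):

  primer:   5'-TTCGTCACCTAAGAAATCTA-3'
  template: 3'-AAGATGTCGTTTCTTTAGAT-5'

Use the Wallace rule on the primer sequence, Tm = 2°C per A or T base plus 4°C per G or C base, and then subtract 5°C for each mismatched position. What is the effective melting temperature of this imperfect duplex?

34°C

Primer base counts: A=7, T=6, G=2, C=5 → A+T=13, G+C=7
Perfect-match Tm = 2(13) + 4(7) = 26 + 28 = 54°C
Mismatches (positions where the bases are not complementary): 4 (at positions 4, 5, 8, 10)
Effective Tm = 54 − 4×5 = 54 − 20 = 34°C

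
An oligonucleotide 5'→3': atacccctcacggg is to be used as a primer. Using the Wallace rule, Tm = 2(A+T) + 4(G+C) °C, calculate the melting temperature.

46°C

Scanning the sequence gives T=2, A=3, C=6, G=3.
So N_AT = 5 and N_GC = 9.
Tm = 2×5 + 4×9 = 46°C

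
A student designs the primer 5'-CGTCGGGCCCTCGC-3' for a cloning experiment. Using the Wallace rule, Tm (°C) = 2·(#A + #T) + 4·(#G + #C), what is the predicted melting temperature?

Base counts: G=5, A=0, C=7, T=2
So N_AT = 2 and N_GC = 12.
Tm = 4·12 + 2·2 = 48 + 4 = 52°C

52°C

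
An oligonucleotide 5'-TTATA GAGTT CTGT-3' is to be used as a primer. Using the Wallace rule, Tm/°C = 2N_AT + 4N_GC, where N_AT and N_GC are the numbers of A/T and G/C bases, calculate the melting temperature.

Scanning the sequence gives T=7, C=1, G=3, A=3.
A+T = 10, G+C = 4
Tm = 2(10) + 4(4) = 20 + 16 = 36°C

36°C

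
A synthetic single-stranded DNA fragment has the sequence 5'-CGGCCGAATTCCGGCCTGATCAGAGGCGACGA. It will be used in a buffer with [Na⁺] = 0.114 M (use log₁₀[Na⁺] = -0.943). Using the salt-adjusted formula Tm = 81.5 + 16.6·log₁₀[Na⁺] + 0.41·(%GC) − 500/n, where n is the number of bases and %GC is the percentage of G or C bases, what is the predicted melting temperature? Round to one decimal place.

77.1°C

Length n = 32. T=4, A=7, G=11, C=10
G+C = 21, so %GC = 21/32 × 100 = 65.625%
Salt term: 16.6 × (-0.943) = -15.654
GC term: 0.41 × 65.625 = 26.906; length term: −500/32 = −15.625
Tm = 81.5 + (-15.654) + 26.906 − 15.625 = 77.127 → 77.1°C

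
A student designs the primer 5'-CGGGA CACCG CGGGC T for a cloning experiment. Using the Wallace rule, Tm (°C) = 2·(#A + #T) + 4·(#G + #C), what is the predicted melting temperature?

58°C

Base counts: A=2, G=7, T=1, C=6
A+T = 3, G+C = 13
Tm = 4·13 + 2·3 = 52 + 6 = 58°C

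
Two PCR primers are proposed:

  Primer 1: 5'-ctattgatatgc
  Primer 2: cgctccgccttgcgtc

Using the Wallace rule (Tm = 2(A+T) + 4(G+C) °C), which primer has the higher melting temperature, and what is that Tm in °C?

Primer 1: A+T=8, G+C=4 → Tm = 2(8)+4(4) = 32°C
Primer 2: A+T=4, G+C=12 → Tm = 2(4)+4(12) = 56°C
32°C vs 56°C → primer 2 is higher.

Primer 2, 56°C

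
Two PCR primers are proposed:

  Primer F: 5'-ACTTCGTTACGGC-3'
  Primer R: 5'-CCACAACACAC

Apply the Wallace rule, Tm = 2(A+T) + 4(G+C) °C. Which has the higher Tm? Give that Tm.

Primer F: A+T=6, G+C=7 → Tm = 2(6)+4(7) = 40°C
Primer R: A+T=5, G+C=6 → Tm = 2(5)+4(6) = 34°C
40°C vs 34°C → primer F is higher.

Primer F, 40°C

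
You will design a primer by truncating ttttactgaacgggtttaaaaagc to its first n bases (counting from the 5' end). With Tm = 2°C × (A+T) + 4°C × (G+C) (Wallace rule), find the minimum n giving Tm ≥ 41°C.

n = 15

First 14 bases: TTTTACTGAACGGG → Tm = 40°C (< 41°C)
First 15 bases: TTTTACTGAACGGGT → Tm = 42°C (≥ 41°C)
Since every base adds ≥2°C, Tm only increases with n, so the threshold is first crossed at n = 15.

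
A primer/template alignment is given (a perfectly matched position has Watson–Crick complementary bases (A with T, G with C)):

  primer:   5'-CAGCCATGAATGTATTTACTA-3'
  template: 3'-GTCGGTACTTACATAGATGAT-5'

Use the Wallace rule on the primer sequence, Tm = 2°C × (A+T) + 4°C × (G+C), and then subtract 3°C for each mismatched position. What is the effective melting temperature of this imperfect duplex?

Primer base counts: A=7, T=7, G=3, C=4 → A+T=14, G+C=7
Perfect-match Tm = 2(14) + 4(7) = 28 + 28 = 56°C
Mismatches (positions where the bases are not complementary): 1 (at position 16)
Effective Tm = 56 − 1×3 = 56 − 3 = 53°C

53°C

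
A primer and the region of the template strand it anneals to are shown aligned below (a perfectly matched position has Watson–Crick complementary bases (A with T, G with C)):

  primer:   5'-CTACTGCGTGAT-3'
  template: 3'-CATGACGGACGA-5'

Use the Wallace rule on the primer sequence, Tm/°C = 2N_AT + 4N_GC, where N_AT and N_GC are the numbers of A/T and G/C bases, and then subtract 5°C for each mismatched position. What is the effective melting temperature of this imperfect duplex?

Primer base counts: A=2, T=4, G=3, C=3 → A+T=6, G+C=6
Perfect-match Tm = 2(6) + 4(6) = 12 + 24 = 36°C
Mismatches (positions where the bases are not complementary): 3 (at positions 1, 8, 11)
Effective Tm = 36 − 3×5 = 36 − 15 = 21°C

21°C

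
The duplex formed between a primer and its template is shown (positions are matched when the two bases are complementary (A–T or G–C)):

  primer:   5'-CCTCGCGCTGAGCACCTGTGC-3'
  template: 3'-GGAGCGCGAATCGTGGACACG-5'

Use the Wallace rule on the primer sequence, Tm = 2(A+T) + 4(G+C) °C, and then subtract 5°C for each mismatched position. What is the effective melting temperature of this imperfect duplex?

67°C

Primer base counts: A=2, T=4, G=6, C=9 → A+T=6, G+C=15
Perfect-match Tm = 2(6) + 4(15) = 12 + 60 = 72°C
Mismatches (positions where the bases are not complementary): 1 (at position 10)
Effective Tm = 72 − 1×5 = 72 − 5 = 67°C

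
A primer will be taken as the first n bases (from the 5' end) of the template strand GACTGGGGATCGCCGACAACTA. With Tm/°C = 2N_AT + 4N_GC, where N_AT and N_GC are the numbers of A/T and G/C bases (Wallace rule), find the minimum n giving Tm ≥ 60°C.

n = 18

First 17 bases: GACTGGGGATCGCCGAC → Tm = 58°C (< 60°C)
First 18 bases: GACTGGGGATCGCCGACA → Tm = 60°C (≥ 60°C)
Since every base adds ≥2°C, Tm only increases with n, so the threshold is first crossed at n = 18.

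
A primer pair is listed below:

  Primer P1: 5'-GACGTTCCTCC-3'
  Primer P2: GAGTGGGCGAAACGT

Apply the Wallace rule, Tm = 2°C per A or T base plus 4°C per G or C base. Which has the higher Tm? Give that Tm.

Primer P2, 48°C

Primer P1: A+T=4, G+C=7 → Tm = 2(4)+4(7) = 36°C
Primer P2: A+T=6, G+C=9 → Tm = 2(6)+4(9) = 48°C
36°C vs 48°C → primer P2 is higher.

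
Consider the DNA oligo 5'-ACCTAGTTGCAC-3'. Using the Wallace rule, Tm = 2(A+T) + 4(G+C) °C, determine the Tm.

T=3, G=2, A=3, C=4
A+T = 6, G+C = 6
Tm = 2×6 + 4×6 = 36°C

36°C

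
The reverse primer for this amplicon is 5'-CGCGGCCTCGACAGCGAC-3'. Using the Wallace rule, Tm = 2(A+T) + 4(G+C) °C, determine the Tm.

Base counts: G=6, T=1, A=3, C=8
A+T = 4, G+C = 14
Tm = 2×4 + 4×14 = 64°C

64°C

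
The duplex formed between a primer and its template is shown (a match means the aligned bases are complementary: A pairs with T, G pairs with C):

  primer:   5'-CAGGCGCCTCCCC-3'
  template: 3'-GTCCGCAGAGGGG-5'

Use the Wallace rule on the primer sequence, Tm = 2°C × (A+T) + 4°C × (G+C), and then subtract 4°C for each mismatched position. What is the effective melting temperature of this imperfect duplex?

Primer base counts: A=1, T=1, G=3, C=8 → A+T=2, G+C=11
Perfect-match Tm = 2(2) + 4(11) = 4 + 44 = 48°C
Mismatches (positions where the bases are not complementary): 1 (at position 7)
Effective Tm = 48 − 1×4 = 48 − 4 = 44°C

44°C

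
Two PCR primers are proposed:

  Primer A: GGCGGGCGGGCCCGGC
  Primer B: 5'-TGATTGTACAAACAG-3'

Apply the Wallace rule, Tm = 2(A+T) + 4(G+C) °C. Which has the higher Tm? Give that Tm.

Primer A, 64°C

Primer A: A+T=0, G+C=16 → Tm = 2(0)+4(16) = 64°C
Primer B: A+T=10, G+C=5 → Tm = 2(10)+4(5) = 40°C
64°C vs 40°C → primer A is higher.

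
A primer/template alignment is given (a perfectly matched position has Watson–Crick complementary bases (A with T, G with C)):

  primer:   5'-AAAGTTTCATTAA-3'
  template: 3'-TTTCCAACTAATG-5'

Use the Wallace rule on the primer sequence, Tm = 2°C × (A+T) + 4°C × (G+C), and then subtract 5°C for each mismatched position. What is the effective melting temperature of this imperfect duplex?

Primer base counts: A=6, T=5, G=1, C=1 → A+T=11, G+C=2
Perfect-match Tm = 2(11) + 4(2) = 22 + 8 = 30°C
Mismatches (positions where the bases are not complementary): 3 (at positions 5, 8, 13)
Effective Tm = 30 − 3×5 = 30 − 15 = 15°C

15°C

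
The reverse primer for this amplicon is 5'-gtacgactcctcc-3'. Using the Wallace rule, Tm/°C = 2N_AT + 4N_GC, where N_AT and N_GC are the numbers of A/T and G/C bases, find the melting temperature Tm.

Base counts: A=2, C=6, T=3, G=2
AT pairs contribute 5, GC pairs contribute 8.
Tm = 4·8 + 2·5 = 32 + 10 = 42°C

42°C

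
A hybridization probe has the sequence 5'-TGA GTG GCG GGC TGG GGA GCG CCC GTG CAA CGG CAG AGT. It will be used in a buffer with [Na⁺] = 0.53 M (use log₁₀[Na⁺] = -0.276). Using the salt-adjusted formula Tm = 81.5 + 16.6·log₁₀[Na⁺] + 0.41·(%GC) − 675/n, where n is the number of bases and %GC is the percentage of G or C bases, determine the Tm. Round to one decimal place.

Length n = 39. C=9, T=5, A=6, G=19
G+C = 28, so %GC = 28/39 × 100 = 71.795%
Salt term: 16.6 × (-0.276) = -4.582
GC term: 0.41 × 71.795 = 29.436; length term: −675/39 = −17.308
Tm = 81.5 + (-4.582) + 29.436 − 17.308 = 89.046 → 89.0°C

89.0°C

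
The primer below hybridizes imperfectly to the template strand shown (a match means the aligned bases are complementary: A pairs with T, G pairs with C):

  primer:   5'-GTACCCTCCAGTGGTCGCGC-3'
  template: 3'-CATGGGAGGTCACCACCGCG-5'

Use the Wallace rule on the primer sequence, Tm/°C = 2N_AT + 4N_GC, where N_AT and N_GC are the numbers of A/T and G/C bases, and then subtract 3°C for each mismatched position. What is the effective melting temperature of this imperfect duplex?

65°C

Primer base counts: A=2, T=4, G=6, C=8 → A+T=6, G+C=14
Perfect-match Tm = 2(6) + 4(14) = 12 + 56 = 68°C
Mismatches (positions where the bases are not complementary): 1 (at position 16)
Effective Tm = 68 − 1×3 = 68 − 3 = 65°C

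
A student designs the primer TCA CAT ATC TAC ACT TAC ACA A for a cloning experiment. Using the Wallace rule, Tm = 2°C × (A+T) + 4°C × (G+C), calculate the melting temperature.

Scanning the sequence gives T=6, A=9, C=7, G=0.
So N_AT = 15 and N_GC = 7.
Tm = 2×15 + 4×7 = 58°C

58°C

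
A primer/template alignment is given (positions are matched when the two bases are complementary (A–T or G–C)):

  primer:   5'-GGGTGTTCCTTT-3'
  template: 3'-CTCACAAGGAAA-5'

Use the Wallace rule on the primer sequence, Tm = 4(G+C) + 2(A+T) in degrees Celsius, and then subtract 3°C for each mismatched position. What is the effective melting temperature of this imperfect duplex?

Primer base counts: A=0, T=6, G=4, C=2 → A+T=6, G+C=6
Perfect-match Tm = 2(6) + 4(6) = 12 + 24 = 36°C
Mismatches (positions where the bases are not complementary): 1 (at position 2)
Effective Tm = 36 − 1×3 = 36 − 3 = 33°C

33°C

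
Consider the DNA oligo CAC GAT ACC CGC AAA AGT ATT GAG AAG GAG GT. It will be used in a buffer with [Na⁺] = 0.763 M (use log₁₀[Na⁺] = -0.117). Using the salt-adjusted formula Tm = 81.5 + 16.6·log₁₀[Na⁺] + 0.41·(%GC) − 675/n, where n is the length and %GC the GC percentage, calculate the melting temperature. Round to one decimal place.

77.7°C

Length n = 32. Counting bases: A=12, G=9, T=5, C=6
G+C = 15, so %GC = 15/32 × 100 = 46.875%
Salt term: 16.6 × (-0.117) = -1.942
GC term: 0.41 × 46.875 = 19.219; length term: −675/32 = −21.094
Tm = 81.5 + (-1.942) + 19.219 − 21.094 = 77.683 → 77.7°C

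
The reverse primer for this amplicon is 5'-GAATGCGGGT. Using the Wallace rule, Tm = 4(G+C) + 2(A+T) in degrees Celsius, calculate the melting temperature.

Base counts: C=1, G=5, A=2, T=2
A+T = 4, G+C = 6
Tm = 2×4 + 4×6 = 32°C

32°C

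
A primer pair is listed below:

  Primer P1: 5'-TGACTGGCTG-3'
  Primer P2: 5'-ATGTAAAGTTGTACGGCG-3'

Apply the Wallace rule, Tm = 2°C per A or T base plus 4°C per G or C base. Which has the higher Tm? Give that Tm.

Primer P1: A+T=4, G+C=6 → Tm = 2(4)+4(6) = 32°C
Primer P2: A+T=10, G+C=8 → Tm = 2(10)+4(8) = 52°C
32°C vs 52°C → primer P2 is higher.

Primer P2, 52°C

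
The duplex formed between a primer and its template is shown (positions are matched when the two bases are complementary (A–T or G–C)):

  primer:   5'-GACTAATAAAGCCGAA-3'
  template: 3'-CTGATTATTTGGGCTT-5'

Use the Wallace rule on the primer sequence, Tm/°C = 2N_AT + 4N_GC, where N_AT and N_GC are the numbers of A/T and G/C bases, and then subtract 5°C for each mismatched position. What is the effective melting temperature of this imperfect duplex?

Primer base counts: A=8, T=2, G=3, C=3 → A+T=10, G+C=6
Perfect-match Tm = 2(10) + 4(6) = 20 + 24 = 44°C
Mismatches (positions where the bases are not complementary): 1 (at position 11)
Effective Tm = 44 − 1×5 = 44 − 5 = 39°C

39°C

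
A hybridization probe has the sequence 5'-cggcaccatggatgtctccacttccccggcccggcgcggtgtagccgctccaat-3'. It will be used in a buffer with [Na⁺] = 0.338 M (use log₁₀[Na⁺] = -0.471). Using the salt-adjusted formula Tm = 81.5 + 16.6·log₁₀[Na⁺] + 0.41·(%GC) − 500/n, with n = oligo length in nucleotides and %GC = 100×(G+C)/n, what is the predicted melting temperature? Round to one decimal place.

Length n = 54. T=10, C=22, G=15, A=7
G+C = 37, so %GC = 37/54 × 100 = 68.519%
Salt term: 16.6 × (-0.471) = -7.819
GC term: 0.41 × 68.519 = 28.093; length term: −500/54 = −9.259
Tm = 81.5 + (-7.819) + 28.093 − 9.259 = 92.515 → 92.5°C

92.5°C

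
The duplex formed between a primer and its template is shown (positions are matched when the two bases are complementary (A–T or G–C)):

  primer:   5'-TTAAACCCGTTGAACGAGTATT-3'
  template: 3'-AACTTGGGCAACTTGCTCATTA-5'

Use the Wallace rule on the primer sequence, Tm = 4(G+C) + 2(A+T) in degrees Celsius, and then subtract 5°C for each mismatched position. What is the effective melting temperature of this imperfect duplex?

50°C

Primer base counts: A=7, T=7, G=4, C=4 → A+T=14, G+C=8
Perfect-match Tm = 2(14) + 4(8) = 28 + 32 = 60°C
Mismatches (positions where the bases are not complementary): 2 (at positions 3, 21)
Effective Tm = 60 − 2×5 = 60 − 10 = 50°C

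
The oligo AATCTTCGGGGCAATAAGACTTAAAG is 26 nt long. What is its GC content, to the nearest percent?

38%

Scanning the sequence gives C=4, A=10, G=6, T=6.
G+C = 6 + 4 = 10 out of 26 bases
%GC = 10/26 × 100 = 38.46% ≈ 38%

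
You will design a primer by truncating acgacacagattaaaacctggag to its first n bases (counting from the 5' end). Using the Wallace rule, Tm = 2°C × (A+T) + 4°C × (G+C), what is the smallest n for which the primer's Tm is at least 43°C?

First 16 bases: ACGACACAGATTAAAA → Tm = 42°C (< 43°C)
First 17 bases: ACGACACAGATTAAAAC → Tm = 46°C (≥ 43°C)
Each additional base adds 2°C (A/T) or 4°C (G/C), so Tm is non-decreasing in n; n = 17 is the first length to reach 43°C.

n = 17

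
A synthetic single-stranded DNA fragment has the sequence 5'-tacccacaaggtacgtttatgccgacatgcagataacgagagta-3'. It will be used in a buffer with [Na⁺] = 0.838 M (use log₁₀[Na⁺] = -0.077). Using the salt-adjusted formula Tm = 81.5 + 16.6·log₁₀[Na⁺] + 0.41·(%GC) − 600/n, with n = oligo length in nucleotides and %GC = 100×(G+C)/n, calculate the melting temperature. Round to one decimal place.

Length n = 44. Scanning the sequence gives T=9, A=15, C=10, G=10.
G+C = 20, so %GC = 20/44 × 100 = 45.455%
Salt term: 16.6 × (-0.077) = -1.278
GC term: 0.41 × 45.455 = 18.637; length term: −600/44 = −13.636
Tm = 81.5 + (-1.278) + 18.637 − 13.636 = 85.223 → 85.2°C

85.2°C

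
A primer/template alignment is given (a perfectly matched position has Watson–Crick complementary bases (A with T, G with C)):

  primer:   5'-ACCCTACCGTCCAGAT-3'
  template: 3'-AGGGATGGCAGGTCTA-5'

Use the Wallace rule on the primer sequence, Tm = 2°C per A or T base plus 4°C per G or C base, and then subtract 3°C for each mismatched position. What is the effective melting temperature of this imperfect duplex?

Primer base counts: A=4, T=3, G=2, C=7 → A+T=7, G+C=9
Perfect-match Tm = 2(7) + 4(9) = 14 + 36 = 50°C
Mismatches (positions where the bases are not complementary): 1 (at position 1)
Effective Tm = 50 − 1×3 = 50 − 3 = 47°C

47°C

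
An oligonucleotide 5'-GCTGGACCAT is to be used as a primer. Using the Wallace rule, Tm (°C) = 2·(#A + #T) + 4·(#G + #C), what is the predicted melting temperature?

Counting bases: C=3, T=2, G=3, A=2
A+T = 4, G+C = 6
Tm = 2×4 + 4×6 = 32°C

32°C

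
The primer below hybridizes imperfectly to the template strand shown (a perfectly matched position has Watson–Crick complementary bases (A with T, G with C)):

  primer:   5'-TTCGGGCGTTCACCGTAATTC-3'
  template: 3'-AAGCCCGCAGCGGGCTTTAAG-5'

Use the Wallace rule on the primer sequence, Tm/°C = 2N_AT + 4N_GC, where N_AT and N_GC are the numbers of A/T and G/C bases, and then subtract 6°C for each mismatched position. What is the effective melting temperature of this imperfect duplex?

Primer base counts: A=3, T=7, G=5, C=6 → A+T=10, G+C=11
Perfect-match Tm = 2(10) + 4(11) = 20 + 44 = 64°C
Mismatches (positions where the bases are not complementary): 4 (at positions 10, 11, 12, 16)
Effective Tm = 64 − 4×6 = 64 − 24 = 40°C

40°C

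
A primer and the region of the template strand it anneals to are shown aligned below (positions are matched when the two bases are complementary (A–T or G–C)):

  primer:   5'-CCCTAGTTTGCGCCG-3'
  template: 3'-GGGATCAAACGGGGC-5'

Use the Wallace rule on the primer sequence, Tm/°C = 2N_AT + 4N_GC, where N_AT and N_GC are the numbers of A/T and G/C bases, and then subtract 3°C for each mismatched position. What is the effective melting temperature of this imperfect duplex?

47°C

Primer base counts: A=1, T=4, G=4, C=6 → A+T=5, G+C=10
Perfect-match Tm = 2(5) + 4(10) = 10 + 40 = 50°C
Mismatches (positions where the bases are not complementary): 1 (at position 12)
Effective Tm = 50 − 1×3 = 50 − 3 = 47°C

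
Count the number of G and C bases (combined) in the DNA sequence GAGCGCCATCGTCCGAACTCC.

Base counts: A=4, T=3, C=9, G=5
G+C = 5 + 9 = 14

14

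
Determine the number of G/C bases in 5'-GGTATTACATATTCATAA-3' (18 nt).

Base counts: G=2, T=7, C=2, A=7
Total G or C: 2 + 2 = 4

4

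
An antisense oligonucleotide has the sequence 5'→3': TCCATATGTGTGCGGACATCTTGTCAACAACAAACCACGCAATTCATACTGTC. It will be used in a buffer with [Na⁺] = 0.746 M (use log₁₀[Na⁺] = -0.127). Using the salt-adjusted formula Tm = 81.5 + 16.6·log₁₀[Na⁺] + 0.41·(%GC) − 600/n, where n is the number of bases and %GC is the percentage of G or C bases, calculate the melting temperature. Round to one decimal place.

85.9°C

Length n = 53. Counting bases: A=16, G=8, C=15, T=14
G+C = 23, so %GC = 23/53 × 100 = 43.396%
Salt term: 16.6 × (-0.127) = -2.108
GC term: 0.41 × 43.396 = 17.792; length term: −600/53 = −11.321
Tm = 81.5 + (-2.108) + 17.792 − 11.321 = 85.863 → 85.9°C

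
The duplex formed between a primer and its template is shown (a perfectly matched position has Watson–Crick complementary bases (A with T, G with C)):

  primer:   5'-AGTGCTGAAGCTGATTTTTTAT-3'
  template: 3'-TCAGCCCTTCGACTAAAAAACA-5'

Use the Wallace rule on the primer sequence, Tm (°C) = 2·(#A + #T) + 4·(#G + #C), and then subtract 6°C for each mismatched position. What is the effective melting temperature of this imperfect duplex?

34°C

Primer base counts: A=5, T=10, G=5, C=2 → A+T=15, G+C=7
Perfect-match Tm = 2(15) + 4(7) = 30 + 28 = 58°C
Mismatches (positions where the bases are not complementary): 4 (at positions 4, 5, 6, 21)
Effective Tm = 58 − 4×6 = 58 − 24 = 34°C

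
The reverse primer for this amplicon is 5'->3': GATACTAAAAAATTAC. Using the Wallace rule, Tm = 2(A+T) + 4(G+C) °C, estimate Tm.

Base counts: A=9, G=1, C=2, T=4
A+T = 13, G+C = 3
Tm = 2(13) + 4(3) = 26 + 12 = 38°C

38°C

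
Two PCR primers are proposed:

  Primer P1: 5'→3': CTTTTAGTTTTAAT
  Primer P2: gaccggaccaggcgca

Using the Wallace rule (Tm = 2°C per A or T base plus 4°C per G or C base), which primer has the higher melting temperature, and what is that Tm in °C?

Primer P1: A+T=12, G+C=2 → Tm = 2(12)+4(2) = 32°C
Primer P2: A+T=4, G+C=12 → Tm = 2(4)+4(12) = 56°C
32°C vs 56°C → primer P2 is higher.

Primer P2, 56°C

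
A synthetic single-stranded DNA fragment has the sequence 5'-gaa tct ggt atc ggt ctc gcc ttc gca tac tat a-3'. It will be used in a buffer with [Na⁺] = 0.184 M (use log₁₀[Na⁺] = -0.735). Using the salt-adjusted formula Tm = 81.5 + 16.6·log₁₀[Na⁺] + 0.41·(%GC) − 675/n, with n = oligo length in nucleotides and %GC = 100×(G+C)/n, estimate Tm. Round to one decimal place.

Length n = 34. A=7, C=9, T=11, G=7
G+C = 16, so %GC = 16/34 × 100 = 47.059%
Salt term: 16.6 × (-0.735) = -12.201
GC term: 0.41 × 47.059 = 19.294; length term: −675/34 = −19.853
Tm = 81.5 + (-12.201) + 19.294 − 19.853 = 68.74 → 68.7°C

68.7°C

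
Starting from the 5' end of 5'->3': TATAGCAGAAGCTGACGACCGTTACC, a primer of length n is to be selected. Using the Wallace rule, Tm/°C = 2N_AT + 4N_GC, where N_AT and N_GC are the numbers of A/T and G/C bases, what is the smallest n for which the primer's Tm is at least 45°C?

First 15 bases: TATAGCAGAAGCTGA → Tm = 42°C (< 45°C)
First 16 bases: TATAGCAGAAGCTGAC → Tm = 46°C (≥ 45°C)
Each additional base adds 2°C (A/T) or 4°C (G/C), so Tm is non-decreasing in n; n = 16 is the first length to reach 45°C.

n = 16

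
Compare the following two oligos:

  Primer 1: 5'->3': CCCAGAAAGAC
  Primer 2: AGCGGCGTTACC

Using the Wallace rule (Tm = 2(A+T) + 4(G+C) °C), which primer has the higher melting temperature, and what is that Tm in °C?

Primer 1: A+T=5, G+C=6 → Tm = 2(5)+4(6) = 34°C
Primer 2: A+T=4, G+C=8 → Tm = 2(4)+4(8) = 40°C
34°C vs 40°C → primer 2 is higher.

Primer 2, 40°C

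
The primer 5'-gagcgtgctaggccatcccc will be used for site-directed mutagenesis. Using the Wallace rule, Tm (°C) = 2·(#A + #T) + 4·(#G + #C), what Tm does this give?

Scanning the sequence gives G=6, T=3, A=3, C=8.
AT pairs contribute 6, GC pairs contribute 14.
Tm = 2×6 + 4×14 = 68°C

68°C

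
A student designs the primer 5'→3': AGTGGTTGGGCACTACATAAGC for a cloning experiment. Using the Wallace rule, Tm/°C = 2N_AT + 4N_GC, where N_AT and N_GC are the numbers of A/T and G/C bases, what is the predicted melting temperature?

66°C

T=5, C=4, A=6, G=7
A+T = 11, G+C = 11
Tm = 2×11 + 4×11 = 66°C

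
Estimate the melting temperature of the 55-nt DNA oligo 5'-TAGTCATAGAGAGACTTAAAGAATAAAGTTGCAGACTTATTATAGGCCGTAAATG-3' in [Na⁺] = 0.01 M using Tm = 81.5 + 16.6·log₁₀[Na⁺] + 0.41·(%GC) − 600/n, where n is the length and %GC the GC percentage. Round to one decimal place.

Length n = 55. Counting bases: C=6, A=22, G=12, T=15
G+C = 18, so %GC = 18/55 × 100 = 32.727%
Salt term: 16.6 × (-2) = -33.2
GC term: 0.41 × 32.727 = 13.418; length term: −600/55 = −10.909
Tm = 81.5 + (-33.2) + 13.418 − 10.909 = 50.809 → 50.8°C

50.8°C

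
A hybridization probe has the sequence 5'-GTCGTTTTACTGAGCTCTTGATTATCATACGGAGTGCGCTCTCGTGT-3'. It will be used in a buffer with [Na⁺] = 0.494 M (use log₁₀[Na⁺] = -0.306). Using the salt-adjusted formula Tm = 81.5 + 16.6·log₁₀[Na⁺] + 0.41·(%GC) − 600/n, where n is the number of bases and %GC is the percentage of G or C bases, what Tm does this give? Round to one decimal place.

Length n = 47. Counting bases: C=10, A=7, G=12, T=18
G+C = 22, so %GC = 22/47 × 100 = 46.809%
Salt term: 16.6 × (-0.306) = -5.08
GC term: 0.41 × 46.809 = 19.192; length term: −600/47 = −12.766
Tm = 81.5 + (-5.08) + 19.192 − 12.766 = 82.846 → 82.8°C

82.8°C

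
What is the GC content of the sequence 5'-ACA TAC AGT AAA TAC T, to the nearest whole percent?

25%

Scanning the sequence gives A=8, C=3, T=4, G=1.
G+C = 1 + 3 = 4 out of 16 bases
%GC = 4/16 × 100 = 25% ≈ 25%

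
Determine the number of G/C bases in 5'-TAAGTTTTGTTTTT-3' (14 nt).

2

A=2, T=10, C=0, G=2
G+C = 2 + 0 = 2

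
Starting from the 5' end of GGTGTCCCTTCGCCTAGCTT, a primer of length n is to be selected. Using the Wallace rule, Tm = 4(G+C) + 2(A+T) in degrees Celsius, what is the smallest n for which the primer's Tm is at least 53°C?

n = 17

First 16 bases: GGTGTCCCTTCGCCTA → Tm = 52°C (< 53°C)
First 17 bases: GGTGTCCCTTCGCCTAG → Tm = 56°C (≥ 53°C)
Each additional base adds 2°C (A/T) or 4°C (G/C), so Tm is non-decreasing in n; n = 17 is the first length to reach 53°C.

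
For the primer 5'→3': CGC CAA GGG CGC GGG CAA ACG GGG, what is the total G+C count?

C=7, G=12, T=0, A=5
G+C = 12 + 7 = 19

19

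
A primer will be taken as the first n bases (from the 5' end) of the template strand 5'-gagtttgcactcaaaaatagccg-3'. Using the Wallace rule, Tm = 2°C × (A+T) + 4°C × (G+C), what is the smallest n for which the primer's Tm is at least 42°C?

First 14 bases: GAGTTTGCACTCAA → Tm = 40°C (< 42°C)
First 15 bases: GAGTTTGCACTCAAA → Tm = 42°C (≥ 42°C)
Since every base adds ≥2°C, Tm only increases with n, so the threshold is first crossed at n = 15.

n = 15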